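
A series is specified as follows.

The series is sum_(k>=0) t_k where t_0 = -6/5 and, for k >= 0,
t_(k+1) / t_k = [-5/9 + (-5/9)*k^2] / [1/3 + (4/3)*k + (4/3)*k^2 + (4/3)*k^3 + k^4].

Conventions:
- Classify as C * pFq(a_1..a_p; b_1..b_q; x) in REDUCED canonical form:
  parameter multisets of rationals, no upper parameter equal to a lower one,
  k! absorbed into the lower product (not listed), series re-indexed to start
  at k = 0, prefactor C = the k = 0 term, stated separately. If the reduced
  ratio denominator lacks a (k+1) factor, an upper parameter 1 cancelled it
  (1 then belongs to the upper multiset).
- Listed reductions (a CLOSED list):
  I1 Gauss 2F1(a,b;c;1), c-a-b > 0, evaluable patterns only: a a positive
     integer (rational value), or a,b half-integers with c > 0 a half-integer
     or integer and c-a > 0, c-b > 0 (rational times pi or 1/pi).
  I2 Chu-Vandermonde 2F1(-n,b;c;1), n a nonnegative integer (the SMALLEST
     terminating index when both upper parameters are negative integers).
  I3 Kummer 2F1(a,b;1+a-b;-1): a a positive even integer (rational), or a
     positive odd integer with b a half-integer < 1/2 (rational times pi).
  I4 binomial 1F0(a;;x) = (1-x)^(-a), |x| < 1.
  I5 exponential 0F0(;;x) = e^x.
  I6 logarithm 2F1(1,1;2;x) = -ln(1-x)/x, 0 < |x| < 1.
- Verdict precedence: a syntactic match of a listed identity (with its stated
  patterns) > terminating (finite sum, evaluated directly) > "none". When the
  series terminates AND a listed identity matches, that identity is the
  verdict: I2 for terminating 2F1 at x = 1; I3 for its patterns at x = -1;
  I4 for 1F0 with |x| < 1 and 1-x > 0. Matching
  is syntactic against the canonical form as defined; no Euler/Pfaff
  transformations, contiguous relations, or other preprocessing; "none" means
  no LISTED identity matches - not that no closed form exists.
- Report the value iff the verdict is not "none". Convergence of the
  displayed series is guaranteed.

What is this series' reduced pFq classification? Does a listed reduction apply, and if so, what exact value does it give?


Key observation: x = (-5/9) and cancel k^2 + 1 from the displayed ratio first; then C = -6/5, x = -5/9.
Adjacent-term ratio: r(k) = (-5/9) * 1 / [(k+1/3) (k+1)] - rational; roots negated = parameters, x = (-5/9), C = -6/5.

The series (x = -5/9) is 0F1: upper {-}, lower {1/3}, prefactor -6/5. Verdict: none. A 0F1 with upper {-} fits none of I1-I6 at x = -5/9; the sum runs forever.


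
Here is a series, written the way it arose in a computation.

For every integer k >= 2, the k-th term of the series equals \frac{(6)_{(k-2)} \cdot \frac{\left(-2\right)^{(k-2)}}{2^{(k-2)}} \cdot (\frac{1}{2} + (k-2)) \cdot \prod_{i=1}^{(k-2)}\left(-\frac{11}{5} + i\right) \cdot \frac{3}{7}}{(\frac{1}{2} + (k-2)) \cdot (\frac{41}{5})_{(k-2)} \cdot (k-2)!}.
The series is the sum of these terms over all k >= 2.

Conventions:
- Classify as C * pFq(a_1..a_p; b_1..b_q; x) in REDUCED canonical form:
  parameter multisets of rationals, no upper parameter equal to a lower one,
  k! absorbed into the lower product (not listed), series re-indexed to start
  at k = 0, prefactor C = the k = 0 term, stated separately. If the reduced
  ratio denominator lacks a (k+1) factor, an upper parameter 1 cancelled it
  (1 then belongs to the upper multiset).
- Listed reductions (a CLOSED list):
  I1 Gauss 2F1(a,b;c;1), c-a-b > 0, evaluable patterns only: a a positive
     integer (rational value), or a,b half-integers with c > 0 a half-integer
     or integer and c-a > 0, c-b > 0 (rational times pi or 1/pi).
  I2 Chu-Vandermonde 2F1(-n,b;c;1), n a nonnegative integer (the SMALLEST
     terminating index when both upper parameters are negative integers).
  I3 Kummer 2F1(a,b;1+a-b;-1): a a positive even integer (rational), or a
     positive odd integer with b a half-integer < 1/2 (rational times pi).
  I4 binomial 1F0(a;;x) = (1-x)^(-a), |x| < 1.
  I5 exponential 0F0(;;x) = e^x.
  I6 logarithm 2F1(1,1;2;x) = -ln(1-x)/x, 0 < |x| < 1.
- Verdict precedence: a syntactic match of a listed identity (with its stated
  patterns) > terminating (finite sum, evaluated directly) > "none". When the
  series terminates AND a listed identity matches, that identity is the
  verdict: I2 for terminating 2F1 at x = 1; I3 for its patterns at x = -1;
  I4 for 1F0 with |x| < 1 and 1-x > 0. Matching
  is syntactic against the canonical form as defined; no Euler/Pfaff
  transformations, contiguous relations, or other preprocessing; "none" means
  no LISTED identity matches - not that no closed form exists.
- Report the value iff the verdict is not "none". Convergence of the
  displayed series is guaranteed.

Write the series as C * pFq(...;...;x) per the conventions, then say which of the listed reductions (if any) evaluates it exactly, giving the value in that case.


This is \frac{3}{7} * 2F1(-\frac{6}{5}, 6; \frac{41}{5}; -1) in reduced canonical form. Verdict: Kummer (I3) applies (x = -1; c = \frac{41}{5} equals 1+a-b for upper {-\frac{6}{5}, 6}: listed pattern). Value: \frac{3627}{4375}.

Structural cue: t_0 being \frac{3}{7}, the two k-th powers (C = 3/7) combine into one argument.
Adjacent-term ratio: r(k) = -1 * (k-\frac{6}{5}) (k+6) / [(k+\frac{41}{5}) (k+1)] - poly over poly, x = -1 from leading terms; C = \frac{3}{7} at k = 0.


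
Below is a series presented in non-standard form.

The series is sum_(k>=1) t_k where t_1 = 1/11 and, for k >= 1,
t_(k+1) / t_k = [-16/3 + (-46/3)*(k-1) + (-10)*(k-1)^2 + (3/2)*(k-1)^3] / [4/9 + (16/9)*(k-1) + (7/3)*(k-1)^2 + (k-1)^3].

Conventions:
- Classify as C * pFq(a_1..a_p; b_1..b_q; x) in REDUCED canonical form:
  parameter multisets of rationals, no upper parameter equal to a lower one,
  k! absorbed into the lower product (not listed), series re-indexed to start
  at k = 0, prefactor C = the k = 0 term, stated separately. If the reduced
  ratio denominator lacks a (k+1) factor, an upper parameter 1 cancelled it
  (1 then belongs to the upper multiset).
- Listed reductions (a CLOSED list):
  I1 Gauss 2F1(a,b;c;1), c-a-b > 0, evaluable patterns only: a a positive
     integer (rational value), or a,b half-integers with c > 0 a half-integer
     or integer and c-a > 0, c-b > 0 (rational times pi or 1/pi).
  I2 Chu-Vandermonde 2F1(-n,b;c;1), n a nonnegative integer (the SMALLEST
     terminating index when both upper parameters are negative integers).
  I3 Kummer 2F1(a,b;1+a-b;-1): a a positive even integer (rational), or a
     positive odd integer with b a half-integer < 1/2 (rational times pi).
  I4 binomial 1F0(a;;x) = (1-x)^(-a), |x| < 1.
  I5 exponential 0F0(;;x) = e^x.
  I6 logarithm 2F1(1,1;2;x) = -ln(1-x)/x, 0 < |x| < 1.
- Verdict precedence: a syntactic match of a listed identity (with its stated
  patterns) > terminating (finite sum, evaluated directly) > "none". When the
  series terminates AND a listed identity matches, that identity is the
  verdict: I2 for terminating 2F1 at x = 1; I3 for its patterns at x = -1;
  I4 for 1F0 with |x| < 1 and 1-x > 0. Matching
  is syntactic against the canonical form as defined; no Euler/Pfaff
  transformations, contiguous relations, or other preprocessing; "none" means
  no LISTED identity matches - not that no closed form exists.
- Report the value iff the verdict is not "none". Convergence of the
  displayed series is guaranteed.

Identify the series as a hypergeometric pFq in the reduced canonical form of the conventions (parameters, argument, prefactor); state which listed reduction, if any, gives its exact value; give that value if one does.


The series (x = 3/2) is 1F0: upper {-8}, lower {-}, prefactor 1/11. Verdict: terminating - upper -8 stops the sum at k = 8; the 9 terms are added exactly. Exact value: 1/2816.

Key observation: t_0 = 1/11 here, and factor the ratio over Q (prefactor 1/11): negated roots = parameters.
Consecutive-term ratio: r(k) = (3/2) * (k-8) / [(k+1)] - rational; roots negated = parameters, x = (3/2), C = 1/11.


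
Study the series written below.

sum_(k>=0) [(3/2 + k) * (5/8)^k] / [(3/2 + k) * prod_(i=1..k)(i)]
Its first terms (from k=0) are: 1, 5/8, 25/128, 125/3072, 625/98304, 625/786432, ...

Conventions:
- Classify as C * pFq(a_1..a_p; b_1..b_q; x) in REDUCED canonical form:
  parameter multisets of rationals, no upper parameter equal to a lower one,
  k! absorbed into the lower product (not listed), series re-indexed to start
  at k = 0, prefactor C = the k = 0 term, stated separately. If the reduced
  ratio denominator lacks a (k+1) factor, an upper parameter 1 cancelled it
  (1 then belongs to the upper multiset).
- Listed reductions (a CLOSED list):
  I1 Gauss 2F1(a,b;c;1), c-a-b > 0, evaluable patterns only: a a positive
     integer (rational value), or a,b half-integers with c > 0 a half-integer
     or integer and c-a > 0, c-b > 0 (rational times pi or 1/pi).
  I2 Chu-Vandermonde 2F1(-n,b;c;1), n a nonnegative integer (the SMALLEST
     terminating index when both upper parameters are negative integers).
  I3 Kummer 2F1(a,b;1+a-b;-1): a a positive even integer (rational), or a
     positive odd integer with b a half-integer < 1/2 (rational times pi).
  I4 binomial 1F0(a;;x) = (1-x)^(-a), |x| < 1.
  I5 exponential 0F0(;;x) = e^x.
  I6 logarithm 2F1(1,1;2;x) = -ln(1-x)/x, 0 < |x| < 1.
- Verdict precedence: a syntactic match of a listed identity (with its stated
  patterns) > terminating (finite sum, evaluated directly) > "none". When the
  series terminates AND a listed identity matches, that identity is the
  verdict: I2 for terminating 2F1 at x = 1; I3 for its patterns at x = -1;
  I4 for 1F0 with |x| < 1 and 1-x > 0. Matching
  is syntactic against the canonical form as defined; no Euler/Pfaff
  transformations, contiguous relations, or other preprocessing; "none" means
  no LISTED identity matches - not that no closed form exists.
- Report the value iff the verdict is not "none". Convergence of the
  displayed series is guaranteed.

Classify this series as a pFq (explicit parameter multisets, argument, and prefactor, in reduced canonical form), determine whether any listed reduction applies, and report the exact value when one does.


With C = 1: the canonical form is 0F0(-; -; 5/8). Verdict at x = 5/8: the I5 exponential reduction matches (the 0F0 exponential series at x = 5/8). Its exact value is e^(5/8).

Structural cue: from the first term 1: k + 3/2 divides numerator and denominator alike; C = 1, x = 5/8 after cancelling.
Ratio: r(k) = (5/8) * 1 / [(k+1)] - rational; roots negated = parameters, x = (5/8), C = 1.


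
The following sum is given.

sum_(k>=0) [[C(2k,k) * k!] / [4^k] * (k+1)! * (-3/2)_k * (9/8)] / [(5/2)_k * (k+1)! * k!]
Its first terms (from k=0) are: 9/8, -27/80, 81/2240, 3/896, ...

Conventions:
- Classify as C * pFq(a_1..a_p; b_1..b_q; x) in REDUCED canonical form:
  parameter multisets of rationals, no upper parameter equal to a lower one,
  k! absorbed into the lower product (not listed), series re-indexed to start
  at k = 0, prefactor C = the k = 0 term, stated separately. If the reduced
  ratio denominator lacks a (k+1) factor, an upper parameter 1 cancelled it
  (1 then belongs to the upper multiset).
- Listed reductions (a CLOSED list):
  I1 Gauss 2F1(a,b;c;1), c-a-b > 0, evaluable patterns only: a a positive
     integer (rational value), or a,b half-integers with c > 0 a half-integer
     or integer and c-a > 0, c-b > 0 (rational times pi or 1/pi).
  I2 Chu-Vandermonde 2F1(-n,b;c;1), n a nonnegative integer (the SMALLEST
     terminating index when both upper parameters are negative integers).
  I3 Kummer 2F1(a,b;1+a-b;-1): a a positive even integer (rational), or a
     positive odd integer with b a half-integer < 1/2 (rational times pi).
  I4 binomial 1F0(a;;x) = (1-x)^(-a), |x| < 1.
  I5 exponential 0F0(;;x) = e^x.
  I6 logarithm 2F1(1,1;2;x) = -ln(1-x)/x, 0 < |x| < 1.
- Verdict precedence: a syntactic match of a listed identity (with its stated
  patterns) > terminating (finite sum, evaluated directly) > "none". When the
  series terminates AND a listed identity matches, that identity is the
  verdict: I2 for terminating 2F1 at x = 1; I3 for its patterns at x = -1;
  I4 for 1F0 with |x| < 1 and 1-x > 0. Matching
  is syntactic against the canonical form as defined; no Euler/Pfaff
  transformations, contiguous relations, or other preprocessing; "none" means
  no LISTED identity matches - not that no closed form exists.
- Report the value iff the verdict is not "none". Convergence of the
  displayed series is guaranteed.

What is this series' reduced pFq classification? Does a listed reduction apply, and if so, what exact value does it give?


With C = 9/8: the canonical form is 2F1(-3/2, 1/2; 5/2; 1). Verdict: the half-integer Gauss pattern (I1) fires (x = 1; upper {-3/2, 1/2} half-integers, c = 5/2 in the evaluable pattern). Value: (135/512) * pi.

Structural cue: t_0 = 9/8 here, and the parameter 2 appears in both the upper and lower lists and cancels.
Adjacent-term ratio: r(k) = 1 * (k-3/2) (k+1/2) / [(k+5/2) (k+1)] - rational in k, leading ratio 1; with t_0 = 9/8, classification follows.


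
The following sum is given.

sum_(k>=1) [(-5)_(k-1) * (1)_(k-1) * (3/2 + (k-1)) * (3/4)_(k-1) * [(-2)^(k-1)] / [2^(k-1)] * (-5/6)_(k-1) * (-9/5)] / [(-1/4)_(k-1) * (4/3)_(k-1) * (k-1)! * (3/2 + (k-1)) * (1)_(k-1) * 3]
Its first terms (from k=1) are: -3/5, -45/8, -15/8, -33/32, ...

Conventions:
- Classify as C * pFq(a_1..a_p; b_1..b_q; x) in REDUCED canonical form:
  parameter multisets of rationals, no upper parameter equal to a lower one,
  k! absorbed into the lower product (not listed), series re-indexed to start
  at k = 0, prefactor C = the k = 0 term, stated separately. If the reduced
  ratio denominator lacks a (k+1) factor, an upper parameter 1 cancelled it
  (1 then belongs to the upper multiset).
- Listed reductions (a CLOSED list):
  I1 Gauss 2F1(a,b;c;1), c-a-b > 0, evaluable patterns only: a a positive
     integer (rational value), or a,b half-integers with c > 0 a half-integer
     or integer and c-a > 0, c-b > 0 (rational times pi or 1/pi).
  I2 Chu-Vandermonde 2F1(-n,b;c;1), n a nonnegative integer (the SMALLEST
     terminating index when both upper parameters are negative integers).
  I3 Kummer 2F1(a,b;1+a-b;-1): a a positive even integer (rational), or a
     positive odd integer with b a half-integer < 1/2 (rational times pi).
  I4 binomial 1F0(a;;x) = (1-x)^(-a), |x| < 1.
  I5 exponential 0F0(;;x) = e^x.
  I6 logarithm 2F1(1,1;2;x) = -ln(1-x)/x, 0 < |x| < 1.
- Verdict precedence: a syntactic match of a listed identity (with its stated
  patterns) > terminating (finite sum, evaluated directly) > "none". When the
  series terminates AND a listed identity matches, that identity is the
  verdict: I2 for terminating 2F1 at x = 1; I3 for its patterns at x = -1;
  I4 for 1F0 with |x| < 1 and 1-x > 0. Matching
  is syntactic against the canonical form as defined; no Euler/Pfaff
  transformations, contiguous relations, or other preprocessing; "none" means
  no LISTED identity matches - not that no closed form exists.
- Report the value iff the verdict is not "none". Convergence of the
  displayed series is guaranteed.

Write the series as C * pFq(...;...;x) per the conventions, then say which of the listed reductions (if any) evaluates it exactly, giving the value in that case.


Prefactor -3/5, argument -1: 3F2 with upper {-5, -5/6, 3/4} over lower {-1/4, 4/3}. Verdict: terminating - upper parameter -5 makes this a finite sum (last index 5), evaluated exactly. Its exact value is -195291/20480.

Key observation: from the first term -3/5: the parameter 1 appears in both the upper and lower lists and cancels (alongside the other common factor).
Consecutive-term ratio: r(k) = (-1) * (k-5) (k-5/6) (k+3/4) / [(k-1/4) (k+4/3) (k+1)] - rational in k. x = (-1); t_0 = -3/5; negate the roots.


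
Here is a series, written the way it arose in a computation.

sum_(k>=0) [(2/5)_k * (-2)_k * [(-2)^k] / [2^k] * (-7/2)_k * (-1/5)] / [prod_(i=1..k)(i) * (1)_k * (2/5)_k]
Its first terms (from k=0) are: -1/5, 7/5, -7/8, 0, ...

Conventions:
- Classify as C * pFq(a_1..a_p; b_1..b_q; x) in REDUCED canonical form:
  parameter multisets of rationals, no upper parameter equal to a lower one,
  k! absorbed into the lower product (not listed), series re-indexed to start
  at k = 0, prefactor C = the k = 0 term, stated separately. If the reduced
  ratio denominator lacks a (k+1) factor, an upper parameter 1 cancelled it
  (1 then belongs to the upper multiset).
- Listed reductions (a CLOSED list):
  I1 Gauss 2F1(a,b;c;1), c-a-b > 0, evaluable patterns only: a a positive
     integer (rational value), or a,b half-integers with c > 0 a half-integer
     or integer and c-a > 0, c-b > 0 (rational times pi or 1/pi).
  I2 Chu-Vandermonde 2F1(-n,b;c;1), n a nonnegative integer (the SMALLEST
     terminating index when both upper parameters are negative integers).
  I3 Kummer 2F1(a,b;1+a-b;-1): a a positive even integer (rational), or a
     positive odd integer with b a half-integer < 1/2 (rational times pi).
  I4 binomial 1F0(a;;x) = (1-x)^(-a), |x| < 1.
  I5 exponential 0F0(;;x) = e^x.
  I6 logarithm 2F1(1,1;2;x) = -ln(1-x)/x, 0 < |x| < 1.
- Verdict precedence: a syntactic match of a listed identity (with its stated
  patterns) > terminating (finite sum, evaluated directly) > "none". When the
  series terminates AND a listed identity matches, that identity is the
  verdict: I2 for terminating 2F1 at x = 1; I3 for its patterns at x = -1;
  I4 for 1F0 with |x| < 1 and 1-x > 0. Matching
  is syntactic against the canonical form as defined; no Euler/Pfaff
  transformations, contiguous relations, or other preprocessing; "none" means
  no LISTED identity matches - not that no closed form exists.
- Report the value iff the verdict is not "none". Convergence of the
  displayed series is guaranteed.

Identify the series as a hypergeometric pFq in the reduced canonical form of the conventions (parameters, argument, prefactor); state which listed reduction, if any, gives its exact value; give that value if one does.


Prefactor -1/5, argument -1: 2F1 with upper {-7/2, -2} over lower {1}. Verdict: terminating - no listed pattern fits, but -2 in the upper list cuts the series at k = 2; direct evaluation. Its exact value is 13/40.

Key observation: t_0 = -1/5 here, and the parameter 2/5 appears in both the upper and lower lists and cancels.
Adjacent-term ratio: r(k) = (-1) * (k-7/2) (k-2) / [(k+1) (k+1)] - poly over poly, x = (-1) from leading terms; C = -1/5 at k = 0.


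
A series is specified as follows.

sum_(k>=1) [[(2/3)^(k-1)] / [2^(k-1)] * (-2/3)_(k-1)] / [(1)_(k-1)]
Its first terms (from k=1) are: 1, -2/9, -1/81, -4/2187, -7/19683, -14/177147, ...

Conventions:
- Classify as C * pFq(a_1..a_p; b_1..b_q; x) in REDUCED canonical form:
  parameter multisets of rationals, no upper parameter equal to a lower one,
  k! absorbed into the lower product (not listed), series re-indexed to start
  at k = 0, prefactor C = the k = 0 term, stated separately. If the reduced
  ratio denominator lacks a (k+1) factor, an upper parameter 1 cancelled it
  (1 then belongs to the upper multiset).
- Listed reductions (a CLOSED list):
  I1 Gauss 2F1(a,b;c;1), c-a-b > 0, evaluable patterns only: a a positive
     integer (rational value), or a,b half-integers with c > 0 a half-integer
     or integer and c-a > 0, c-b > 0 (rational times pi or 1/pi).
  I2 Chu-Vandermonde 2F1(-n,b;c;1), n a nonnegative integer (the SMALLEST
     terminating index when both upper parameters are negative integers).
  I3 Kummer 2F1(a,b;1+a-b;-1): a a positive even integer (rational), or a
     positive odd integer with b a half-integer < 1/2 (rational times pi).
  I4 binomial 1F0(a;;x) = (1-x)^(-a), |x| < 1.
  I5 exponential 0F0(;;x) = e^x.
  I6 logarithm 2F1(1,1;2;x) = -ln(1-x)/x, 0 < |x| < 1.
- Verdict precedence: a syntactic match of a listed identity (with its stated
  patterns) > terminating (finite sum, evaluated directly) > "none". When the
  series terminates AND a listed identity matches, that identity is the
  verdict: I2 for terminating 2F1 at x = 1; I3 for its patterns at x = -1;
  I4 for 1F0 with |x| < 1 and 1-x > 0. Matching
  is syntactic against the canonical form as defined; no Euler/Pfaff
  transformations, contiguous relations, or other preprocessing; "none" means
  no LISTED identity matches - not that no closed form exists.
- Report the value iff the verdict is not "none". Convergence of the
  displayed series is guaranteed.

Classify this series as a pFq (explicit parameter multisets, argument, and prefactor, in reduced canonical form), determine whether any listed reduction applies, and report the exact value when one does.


x = 1/3 here; the reduced form reads 1F0, upper {-2/3}, lower {-}, C = 1. Verdict (x = 1/3): binomial (I4) applies (the 1F0 binomial series: exponent 2/3, x = 1/3). Value: (2/3)^(2/3).

Key step: with t_0 = 1, (1)_k (C = 1) is k! itself.
Term ratio: r(k) = (1/3) * (k-2/3) / [(k+1)] - poly over poly, x = (1/3) from leading terms; C = 1 at k = 0.


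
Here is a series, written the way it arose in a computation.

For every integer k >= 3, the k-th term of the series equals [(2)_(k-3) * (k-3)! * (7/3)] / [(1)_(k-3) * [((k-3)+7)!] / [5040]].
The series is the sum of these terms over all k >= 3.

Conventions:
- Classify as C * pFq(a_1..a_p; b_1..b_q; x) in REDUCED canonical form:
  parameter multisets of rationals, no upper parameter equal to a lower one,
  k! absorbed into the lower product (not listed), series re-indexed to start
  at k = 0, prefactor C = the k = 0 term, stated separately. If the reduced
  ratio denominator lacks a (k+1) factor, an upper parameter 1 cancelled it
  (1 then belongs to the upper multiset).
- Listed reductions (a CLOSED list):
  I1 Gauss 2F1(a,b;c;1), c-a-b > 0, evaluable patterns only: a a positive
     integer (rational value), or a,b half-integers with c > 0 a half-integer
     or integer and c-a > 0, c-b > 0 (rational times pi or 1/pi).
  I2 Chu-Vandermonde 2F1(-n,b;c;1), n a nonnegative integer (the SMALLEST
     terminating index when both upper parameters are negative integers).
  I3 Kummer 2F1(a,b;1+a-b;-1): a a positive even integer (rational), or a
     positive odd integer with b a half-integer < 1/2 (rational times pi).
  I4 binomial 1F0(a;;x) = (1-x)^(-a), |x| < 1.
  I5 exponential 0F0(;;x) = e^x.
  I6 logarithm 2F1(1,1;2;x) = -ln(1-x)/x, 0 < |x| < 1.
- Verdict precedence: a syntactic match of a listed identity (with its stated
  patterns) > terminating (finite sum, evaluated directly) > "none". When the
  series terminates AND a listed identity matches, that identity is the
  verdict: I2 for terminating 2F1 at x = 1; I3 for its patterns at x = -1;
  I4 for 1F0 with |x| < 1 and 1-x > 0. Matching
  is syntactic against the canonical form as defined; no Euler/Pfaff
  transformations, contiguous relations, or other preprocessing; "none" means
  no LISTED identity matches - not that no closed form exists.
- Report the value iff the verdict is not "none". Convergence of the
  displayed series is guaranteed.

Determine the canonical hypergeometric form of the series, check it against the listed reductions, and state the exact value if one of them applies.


Reduced: x = 1, 2F1, upper = {1, 2}, lower = {8}, C = 7/3. Verdict: this is the Gauss summation I1 (x = 1: the Gamma ratio telescopes since c-a-b = 5 > 0 and a = 1 in Z>0). Exact value: 49/15.

Structural cue: t_0 being 7/3, the denominator's factorial ratio (prefactor 7/3) is a lower Pochhammer.
Adjacent-term ratio: r(k) = 1 * (k+1) (k+2) / [(k+8) (k+1)] ; factor over Q: parameters, x = 1, and C = 7/3.


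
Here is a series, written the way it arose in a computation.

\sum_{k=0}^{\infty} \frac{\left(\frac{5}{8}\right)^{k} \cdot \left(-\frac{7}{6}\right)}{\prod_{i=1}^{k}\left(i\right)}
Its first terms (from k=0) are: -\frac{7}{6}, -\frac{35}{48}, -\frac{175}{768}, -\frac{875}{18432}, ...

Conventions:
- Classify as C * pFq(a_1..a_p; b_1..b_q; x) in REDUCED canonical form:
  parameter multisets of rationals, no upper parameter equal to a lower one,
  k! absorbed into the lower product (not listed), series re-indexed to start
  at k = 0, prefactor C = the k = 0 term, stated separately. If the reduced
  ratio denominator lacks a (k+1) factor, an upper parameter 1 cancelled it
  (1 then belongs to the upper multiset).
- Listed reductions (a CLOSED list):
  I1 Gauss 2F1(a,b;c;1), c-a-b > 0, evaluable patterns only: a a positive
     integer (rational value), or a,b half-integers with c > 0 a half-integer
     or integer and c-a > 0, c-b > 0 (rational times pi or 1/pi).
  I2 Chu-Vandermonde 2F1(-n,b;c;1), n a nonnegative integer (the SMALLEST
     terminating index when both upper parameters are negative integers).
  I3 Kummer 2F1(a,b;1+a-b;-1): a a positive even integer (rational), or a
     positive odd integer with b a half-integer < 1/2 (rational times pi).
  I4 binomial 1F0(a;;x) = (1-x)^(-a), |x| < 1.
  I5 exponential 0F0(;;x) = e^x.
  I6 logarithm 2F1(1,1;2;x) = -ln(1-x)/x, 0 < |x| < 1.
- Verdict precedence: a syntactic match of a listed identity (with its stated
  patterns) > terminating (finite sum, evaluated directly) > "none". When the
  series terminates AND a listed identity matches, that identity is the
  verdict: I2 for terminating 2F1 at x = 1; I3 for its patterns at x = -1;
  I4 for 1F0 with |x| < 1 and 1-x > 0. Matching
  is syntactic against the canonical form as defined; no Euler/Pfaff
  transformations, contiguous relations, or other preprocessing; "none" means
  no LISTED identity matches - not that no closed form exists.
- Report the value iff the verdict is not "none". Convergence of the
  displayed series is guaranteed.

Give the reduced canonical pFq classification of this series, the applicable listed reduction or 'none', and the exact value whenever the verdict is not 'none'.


At argument \frac{5}{8}: a 0F0 with upper {-}, lower {-}, scaled by C = -\frac{7}{6}. Verdict: exponential (I5) fires (the 0F0 exponential series at x = \frac{5}{8}). Its exact value is \left(-\frac{7}{6}\right) \cdot e^{\frac{5}{8}}.

The tell: t_0 = -\frac{7}{6} here, and the product of the first k integers (C = -7/6) is k!.
Adjacent-term ratio: r(k) = \frac{5}{8} * 1 / [(k+1)] - rational in k. x = \frac{5}{8}; t_0 = -\frac{7}{6}; negate the roots.


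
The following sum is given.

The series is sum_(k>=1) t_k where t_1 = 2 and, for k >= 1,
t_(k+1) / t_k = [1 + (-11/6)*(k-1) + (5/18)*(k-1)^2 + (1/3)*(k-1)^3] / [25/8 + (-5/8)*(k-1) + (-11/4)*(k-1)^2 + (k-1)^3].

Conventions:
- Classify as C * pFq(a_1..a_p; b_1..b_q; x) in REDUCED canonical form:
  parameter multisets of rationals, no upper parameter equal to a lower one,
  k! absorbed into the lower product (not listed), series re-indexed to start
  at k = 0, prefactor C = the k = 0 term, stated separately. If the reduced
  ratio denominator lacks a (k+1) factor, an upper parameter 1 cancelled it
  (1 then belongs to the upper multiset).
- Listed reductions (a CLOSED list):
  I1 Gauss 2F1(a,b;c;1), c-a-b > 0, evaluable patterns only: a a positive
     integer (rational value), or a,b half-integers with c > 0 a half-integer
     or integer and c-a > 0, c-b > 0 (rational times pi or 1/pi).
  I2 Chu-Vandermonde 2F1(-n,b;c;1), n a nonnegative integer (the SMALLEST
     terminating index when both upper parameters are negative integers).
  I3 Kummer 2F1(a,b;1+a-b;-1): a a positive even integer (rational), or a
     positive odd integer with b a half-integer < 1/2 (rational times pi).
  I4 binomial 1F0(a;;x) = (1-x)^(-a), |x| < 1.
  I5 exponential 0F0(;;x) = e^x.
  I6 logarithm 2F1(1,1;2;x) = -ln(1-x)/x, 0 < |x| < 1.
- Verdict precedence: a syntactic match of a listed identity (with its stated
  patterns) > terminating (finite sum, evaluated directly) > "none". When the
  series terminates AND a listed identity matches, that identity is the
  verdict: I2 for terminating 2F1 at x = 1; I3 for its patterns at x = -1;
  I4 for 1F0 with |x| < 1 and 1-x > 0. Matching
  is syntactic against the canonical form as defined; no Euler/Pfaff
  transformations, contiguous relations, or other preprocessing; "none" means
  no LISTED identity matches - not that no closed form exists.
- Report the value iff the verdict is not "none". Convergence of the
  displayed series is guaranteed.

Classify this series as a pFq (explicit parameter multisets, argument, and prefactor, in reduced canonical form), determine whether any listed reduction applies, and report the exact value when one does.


The series (x = 1/3) is 3F2: upper {-3/2, -2/3, 3}, lower {-5/2, -5/4}, prefactor 2. Verdict: none. A 3F2 with upper {-3/2, -2/3, 3} fits none of I1-I6 at x = 1/3; the sum runs forever.

Key step: from the first term 2: the expanded ratio factors over Q; C = 2, x = 1/3, roots give parameters.
Ratio: r(k) = (1/3) * (k-3/2) (k-2/3) (k+3) / [(k-5/2) (k-5/4) (k+1)] - rational in k, leading ratio (1/3); with t_0 = 2, classification follows.


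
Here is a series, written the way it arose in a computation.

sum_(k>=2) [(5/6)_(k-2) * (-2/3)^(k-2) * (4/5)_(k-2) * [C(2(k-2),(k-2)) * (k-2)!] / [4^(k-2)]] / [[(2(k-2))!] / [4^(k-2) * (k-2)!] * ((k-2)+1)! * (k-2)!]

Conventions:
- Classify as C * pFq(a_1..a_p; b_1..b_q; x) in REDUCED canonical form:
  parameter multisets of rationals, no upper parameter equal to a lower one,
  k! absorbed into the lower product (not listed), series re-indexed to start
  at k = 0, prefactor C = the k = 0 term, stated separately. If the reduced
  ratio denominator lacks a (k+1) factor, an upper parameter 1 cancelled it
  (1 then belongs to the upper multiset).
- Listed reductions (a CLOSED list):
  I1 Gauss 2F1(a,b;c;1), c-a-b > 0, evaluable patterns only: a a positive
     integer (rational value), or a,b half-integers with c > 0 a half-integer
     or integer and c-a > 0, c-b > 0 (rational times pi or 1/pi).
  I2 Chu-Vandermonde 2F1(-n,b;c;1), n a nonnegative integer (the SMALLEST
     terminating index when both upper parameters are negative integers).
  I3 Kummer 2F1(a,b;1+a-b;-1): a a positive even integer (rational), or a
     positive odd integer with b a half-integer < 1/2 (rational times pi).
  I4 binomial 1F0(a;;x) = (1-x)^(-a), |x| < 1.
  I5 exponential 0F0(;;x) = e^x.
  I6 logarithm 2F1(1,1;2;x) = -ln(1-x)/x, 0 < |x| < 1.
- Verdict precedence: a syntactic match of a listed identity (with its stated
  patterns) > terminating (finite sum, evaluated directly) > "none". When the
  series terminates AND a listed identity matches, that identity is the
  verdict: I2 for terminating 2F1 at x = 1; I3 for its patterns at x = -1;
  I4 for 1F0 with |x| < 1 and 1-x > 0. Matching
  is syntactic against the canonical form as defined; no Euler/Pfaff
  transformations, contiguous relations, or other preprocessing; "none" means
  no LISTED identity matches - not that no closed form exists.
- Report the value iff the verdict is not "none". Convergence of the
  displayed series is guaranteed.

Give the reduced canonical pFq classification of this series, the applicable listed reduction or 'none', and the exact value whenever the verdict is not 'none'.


Reduced: x = -2/3, 2F1, upper = {4/5, 5/6}, lower = {2}, C = 1. Verdict: none - this 2F1 at x = -2/3 matches no listed pattern, and upper {4/5, 5/6} holds no stopper.

Key observation: t_0 = 1 here, and the parameter 1/2 appears in both the upper and lower lists and cancels.
Adjacent-term ratio: r(k) = (-2/3) * (k+4/5) (k+5/6) / [(k+2) (k+1)] - rational; roots negated = parameters, x = (-2/3), C = 1.


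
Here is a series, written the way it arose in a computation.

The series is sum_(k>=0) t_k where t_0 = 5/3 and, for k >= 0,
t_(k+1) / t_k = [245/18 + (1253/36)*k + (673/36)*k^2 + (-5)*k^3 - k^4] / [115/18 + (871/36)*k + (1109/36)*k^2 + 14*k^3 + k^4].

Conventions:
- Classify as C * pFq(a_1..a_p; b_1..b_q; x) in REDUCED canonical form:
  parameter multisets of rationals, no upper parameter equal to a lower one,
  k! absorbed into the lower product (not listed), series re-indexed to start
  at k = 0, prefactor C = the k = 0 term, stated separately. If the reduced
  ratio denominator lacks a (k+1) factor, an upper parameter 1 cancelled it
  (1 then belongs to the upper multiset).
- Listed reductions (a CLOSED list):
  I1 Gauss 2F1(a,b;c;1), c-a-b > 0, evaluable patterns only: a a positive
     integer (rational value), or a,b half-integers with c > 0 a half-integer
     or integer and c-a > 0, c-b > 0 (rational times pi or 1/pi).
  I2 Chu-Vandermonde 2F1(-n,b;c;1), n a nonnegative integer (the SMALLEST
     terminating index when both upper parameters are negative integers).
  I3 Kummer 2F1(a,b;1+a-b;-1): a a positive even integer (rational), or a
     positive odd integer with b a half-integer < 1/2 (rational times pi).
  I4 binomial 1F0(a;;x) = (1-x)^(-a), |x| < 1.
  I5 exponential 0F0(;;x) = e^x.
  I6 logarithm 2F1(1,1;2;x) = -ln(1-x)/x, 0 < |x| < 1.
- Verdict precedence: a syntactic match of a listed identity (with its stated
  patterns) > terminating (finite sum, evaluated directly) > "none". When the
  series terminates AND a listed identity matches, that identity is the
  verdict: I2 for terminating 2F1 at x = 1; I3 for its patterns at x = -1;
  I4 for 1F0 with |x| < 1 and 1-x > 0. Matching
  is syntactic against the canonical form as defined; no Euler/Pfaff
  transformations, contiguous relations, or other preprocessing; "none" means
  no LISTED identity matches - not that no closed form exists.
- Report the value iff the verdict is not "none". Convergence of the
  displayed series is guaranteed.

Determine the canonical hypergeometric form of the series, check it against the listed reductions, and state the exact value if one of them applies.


The tell: with t_0 = 5/3, factor the ratio over Q (C = 5/3): negated roots = parameters.
Adjacent-term ratio: r(k) = (-1) * (k-7/2) (k+7) / [(k+23/2) (k+1)] - rational; roots negated = parameters, x = (-1), C = 5/3.

With C = 5/3: the canonical form is 2F1(-7/2, 7; 23/2; -1). Verdict: Kummer's theorem (I3) applies (x = -1; c = 23/2 equals 1+a-b for upper {-7/2, 7}: listed pattern). Hence: (24249225/8388608) * pi.


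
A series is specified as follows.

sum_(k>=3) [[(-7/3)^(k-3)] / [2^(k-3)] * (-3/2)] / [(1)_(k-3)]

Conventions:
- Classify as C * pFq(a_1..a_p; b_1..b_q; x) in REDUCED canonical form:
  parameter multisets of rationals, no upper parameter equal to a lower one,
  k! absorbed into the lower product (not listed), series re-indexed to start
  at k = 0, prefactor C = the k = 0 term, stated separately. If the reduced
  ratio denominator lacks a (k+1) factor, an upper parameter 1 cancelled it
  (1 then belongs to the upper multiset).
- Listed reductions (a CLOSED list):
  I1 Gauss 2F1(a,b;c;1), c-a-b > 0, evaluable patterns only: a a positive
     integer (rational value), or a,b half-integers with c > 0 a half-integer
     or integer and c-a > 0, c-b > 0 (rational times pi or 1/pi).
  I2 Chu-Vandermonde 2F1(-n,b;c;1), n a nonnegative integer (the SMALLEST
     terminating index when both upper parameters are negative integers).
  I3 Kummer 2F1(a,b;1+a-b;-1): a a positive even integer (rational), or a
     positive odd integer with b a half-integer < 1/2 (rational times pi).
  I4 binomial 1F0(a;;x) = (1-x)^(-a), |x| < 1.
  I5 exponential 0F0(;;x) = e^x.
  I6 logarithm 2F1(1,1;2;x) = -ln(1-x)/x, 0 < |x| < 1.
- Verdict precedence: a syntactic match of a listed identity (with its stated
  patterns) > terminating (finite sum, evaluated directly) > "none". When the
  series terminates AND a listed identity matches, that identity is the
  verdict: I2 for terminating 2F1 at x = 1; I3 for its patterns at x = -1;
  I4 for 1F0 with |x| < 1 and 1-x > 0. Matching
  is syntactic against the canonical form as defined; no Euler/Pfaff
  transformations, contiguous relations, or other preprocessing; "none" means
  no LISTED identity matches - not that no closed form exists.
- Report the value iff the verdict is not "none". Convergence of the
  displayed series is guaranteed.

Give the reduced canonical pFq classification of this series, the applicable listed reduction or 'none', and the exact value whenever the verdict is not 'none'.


Classification (C = -3/2): 0F0 with upper {-}, lower {-}, argument x = -7/6. Verdict (x = -7/6): exponential (I5) applies (the 0F0 exponential series at x = -7/6). Its exact value is (-3/2) * e^(-7/6).

Key step: x = (-7/6) and (1)_k (C = -3/2) is k! itself.
Ratio: r(k) = (-7/6) * 1 / [(k+1)] ; factor over Q: parameters, x = (-7/6), and C = -3/2.


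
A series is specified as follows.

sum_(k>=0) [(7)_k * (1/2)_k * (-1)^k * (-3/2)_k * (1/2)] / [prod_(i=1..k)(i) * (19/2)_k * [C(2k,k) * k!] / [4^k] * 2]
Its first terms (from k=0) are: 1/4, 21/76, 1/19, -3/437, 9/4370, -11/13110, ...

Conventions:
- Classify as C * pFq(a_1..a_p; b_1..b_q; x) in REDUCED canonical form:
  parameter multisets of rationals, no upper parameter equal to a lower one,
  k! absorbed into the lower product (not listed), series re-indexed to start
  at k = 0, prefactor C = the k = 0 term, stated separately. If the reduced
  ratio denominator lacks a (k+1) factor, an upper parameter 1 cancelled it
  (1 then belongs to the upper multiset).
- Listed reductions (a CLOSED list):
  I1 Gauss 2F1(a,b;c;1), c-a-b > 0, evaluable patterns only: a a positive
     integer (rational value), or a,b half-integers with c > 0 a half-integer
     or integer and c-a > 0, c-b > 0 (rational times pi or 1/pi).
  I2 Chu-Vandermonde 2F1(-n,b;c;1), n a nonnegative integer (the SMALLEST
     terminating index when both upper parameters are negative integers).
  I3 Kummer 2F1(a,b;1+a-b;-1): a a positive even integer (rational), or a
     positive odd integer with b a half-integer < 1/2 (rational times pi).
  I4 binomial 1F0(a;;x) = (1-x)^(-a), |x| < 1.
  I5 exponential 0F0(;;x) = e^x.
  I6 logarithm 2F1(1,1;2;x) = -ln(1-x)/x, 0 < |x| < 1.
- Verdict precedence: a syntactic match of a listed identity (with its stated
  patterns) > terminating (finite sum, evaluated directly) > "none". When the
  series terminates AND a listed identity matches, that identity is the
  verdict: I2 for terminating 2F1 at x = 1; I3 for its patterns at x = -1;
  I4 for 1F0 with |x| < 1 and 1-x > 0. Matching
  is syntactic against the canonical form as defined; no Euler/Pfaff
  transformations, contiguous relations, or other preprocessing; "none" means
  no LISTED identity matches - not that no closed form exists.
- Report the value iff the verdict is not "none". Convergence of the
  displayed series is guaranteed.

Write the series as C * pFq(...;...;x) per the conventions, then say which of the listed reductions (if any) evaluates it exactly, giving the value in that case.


Reduced: x = -1, 2F1, upper = {-3/2, 7}, lower = {19/2}, C = 1/4. Verdict: this is Kummer's theorem (I3) (x = -1; c = 19/2 equals 1+a-b for upper {-3/2, 7}: listed pattern). Value: (765765/4194304) * pi.

Key observation: t_0 being 1/4, the parameter 1/2 appears in both the upper and lower lists and cancels.
Consecutive-term ratio: r(k) = (-1) * (k-3/2) (k+7) / [(k+19/2) (k+1)] ; factor over Q: parameters, x = (-1), and C = 1/4.


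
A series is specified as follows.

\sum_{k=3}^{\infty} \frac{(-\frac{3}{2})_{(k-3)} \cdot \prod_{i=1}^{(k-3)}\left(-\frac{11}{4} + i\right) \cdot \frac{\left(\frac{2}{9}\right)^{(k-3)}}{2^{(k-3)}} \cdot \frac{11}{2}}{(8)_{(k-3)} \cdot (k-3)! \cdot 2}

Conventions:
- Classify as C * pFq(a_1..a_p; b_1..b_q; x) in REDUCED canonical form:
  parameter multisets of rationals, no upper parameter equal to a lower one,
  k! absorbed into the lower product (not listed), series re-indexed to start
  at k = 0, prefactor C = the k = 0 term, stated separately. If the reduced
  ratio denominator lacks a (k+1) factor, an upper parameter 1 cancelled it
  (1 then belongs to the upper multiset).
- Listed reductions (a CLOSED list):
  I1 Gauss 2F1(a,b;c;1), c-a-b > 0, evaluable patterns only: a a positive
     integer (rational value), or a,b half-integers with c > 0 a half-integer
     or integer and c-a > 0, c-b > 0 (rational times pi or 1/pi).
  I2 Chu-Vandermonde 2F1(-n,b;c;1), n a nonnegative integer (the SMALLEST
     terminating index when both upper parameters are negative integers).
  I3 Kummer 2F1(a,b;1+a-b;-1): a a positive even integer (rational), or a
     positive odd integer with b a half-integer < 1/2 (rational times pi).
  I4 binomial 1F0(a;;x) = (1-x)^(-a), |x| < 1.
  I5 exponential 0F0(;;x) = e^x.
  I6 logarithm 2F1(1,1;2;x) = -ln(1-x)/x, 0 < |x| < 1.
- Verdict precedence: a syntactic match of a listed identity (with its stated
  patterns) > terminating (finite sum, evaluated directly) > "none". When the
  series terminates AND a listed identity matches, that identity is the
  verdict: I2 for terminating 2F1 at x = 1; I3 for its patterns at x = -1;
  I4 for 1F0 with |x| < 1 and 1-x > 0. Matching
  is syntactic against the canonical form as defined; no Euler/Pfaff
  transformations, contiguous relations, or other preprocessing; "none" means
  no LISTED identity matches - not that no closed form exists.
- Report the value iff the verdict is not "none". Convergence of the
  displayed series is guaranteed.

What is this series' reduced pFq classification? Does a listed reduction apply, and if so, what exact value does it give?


Prefactor \frac{11}{4}, argument \frac{1}{9}: 2F1 with upper {-\frac{7}{4}, -\frac{3}{2}} over lower {8}. Verdict: none - at argument \frac{1}{9} the multisets {-\frac{7}{4}, -\frac{3}{2}} ; {8} match no listed identity.

Key observation: x = \frac{1}{9} and the two k-th powers (C = 11/4) combine into one argument.
Term ratio: r(k) = \frac{1}{9} * (k-\frac{7}{4}) (k-\frac{3}{2}) / [(k+8) (k+1)] - poly over poly, x = \frac{1}{9} from leading terms; C = \frac{11}{4} at k = 0.
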